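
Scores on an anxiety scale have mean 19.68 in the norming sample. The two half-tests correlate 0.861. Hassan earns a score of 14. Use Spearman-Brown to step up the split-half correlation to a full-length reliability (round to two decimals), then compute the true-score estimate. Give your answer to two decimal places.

14.40

Spearman-Brown: ρ = 2r/(1 + r) = 2(0.861)/(1 + 0.861) = 1.7220/1.861 = 0.9253 → 0.93
T̂ = 0.93(14) + 0.07(19.68) = 13.02 + 1.3776 = 14.398 → 14.40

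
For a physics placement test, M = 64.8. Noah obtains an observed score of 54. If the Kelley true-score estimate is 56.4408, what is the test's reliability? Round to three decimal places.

T̂ = ρX + (1 − ρ)μ  ⇒  T̂ − μ = ρ(X − μ)
ρ = (T̂ − μ)/(X − μ) = (56.4408 − 64.8) / (54 − 64.8) = -8.3592 / -10.8 = 0.77400

0.774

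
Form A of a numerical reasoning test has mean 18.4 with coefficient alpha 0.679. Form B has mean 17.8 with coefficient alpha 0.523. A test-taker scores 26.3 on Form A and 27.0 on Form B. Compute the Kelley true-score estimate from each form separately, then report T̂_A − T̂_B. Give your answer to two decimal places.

1.15

T̂_A = 0.679(26.3) + 0.321(18.4) = 23.7641
T̂_B = 0.523(27.0) + 0.477(17.8) = 22.6116
T̂_A − T̂_B = 1.1525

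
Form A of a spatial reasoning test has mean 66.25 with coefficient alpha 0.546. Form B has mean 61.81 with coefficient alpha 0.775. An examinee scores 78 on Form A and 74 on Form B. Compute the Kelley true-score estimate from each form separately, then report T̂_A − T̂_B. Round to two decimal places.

1.41

T̂_A = 0.546(78) + 0.454(66.25) = 72.6655
T̂_B = 0.775(74) + 0.225(61.81) = 71.2572
T̂_A − T̂_B = 1.4082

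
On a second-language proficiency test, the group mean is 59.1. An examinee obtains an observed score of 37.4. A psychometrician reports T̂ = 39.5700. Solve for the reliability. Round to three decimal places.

T̂ = ρX + (1 − ρ)μ  ⇒  T̂ − μ = ρ(X − μ)
ρ = (T̂ − μ)/(X − μ) = (39.5700 − 59.1) / (37.4 − 59.1) = -19.5300 / -21.7 = 0.90000

0.900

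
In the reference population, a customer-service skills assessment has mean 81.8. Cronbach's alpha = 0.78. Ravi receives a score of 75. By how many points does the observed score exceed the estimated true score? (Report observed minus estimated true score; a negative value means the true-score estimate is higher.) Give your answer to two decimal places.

-1.50

Weight the observed score by reliability and the mean by (1 − reliability): T̂ = 0.78·75 + 0.22·81.8 = 58.50 + 17.996 = 76.4960.
X − T̂ = 75 − 76.496 = -1.496 → -1.50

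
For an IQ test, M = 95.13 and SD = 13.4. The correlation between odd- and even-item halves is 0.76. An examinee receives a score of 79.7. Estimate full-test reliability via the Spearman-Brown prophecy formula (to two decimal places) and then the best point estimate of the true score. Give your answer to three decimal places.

Spearman-Brown: ρ = 2r/(1 + r) = 2(0.76)/(1 + 0.76) = 1.520/1.76 = 0.8636 → 0.86
T̂ = 0.86(79.7) + 0.14(95.13) = 68.542 + 13.3182 = 81.8602 → 81.860

81.860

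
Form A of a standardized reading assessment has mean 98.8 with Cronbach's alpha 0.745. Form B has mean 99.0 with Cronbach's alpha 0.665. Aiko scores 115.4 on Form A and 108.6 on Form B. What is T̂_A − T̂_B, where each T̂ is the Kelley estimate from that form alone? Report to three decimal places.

5.783

T̂_A = 0.745(115.4) + 0.255(98.8) = 111.16700
T̂_B = 0.665(108.6) + 0.335(99.0) = 105.38400
T̂_A − T̂_B = 5.78300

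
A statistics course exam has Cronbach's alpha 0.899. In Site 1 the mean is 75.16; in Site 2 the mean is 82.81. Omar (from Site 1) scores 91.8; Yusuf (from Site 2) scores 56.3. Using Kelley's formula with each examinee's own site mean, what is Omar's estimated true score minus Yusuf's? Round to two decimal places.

T̂_Omar = 0.899(91.8) + 0.101(75.16) = 90.1194
T̂_Yusuf = 0.899(56.3) + 0.101(82.81) = 58.9775
Difference = 90.1194 − 58.9775 = 31.1418

31.14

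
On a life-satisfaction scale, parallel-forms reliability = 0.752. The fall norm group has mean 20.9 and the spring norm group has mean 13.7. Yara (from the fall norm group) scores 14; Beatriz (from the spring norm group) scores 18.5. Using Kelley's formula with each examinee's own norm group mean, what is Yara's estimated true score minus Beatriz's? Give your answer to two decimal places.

-1.60

T̂_Yara = 0.752(14) + 0.248(20.9) = 15.7112
T̂_Beatriz = 0.752(18.5) + 0.248(13.7) = 17.3096
Difference = 15.7112 − 17.3096 = -1.5984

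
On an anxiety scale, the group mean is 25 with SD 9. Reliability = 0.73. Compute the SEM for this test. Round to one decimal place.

4.7

SEM = SD · √(1 − ρ) = 9 × √0.27 = 9 × 0.5196 = 4.677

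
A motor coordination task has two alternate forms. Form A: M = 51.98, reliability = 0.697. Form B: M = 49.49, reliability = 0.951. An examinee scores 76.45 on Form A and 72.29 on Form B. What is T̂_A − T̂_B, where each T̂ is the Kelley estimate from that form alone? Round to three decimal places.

-2.137

T̂_A = 0.697(76.45) + 0.303(51.98) = 69.03559
T̂_B = 0.951(72.29) + 0.049(49.49) = 71.17280
T̂_A − T̂_B = -2.13721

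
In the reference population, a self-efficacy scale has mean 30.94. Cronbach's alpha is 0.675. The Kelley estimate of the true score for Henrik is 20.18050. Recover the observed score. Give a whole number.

T̂ = ρX + (1 − ρ)μ  ⇒  X = (T̂ − (1 − ρ)μ) / ρ
X = (20.18050 − 0.325 × 30.94) / 0.675 = (20.18050 − 10.05550) / 0.675 = 10.12500 / 0.675 = 15.00

15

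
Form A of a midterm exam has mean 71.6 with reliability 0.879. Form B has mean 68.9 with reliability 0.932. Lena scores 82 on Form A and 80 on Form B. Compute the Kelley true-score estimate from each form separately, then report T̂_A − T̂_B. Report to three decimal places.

1.496

T̂_A = 0.879(82) + 0.121(71.6) = 80.74160
T̂_B = 0.932(80) + 0.068(68.9) = 79.24520
T̂_A − T̂_B = 1.49640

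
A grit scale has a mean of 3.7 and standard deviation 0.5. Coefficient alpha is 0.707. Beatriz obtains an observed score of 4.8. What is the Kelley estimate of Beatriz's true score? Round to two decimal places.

T̂ = ρX + (1 − ρ)μ
  = 0.707 × 4.8 + 0.293 × 3.7
  = 3.3936 + 1.0841
  = 4.478
  ≈ 4.48

4.48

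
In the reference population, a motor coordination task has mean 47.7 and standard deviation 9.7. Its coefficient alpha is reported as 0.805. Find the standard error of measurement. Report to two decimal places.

4.28

SEM = SD · √(1 − ρ) = 9.7 × √0.195 = 9.7 × 0.4416 = 4.283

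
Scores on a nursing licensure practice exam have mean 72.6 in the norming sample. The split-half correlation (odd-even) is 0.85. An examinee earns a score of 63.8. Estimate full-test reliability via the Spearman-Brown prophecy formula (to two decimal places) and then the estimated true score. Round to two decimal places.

Spearman-Brown: ρ = 2r/(1 + r) = 2(0.85)/(1 + 0.85) = 1.700/1.85 = 0.9189 → 0.92
T̂ = 0.92(63.8) + 0.08(72.6) = 58.696 + 5.808 = 64.504 → 64.50

64.50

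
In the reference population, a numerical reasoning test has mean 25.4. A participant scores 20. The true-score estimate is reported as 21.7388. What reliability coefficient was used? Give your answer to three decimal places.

T̂ = ρX + (1 − ρ)μ  ⇒  T̂ − μ = ρ(X − μ)
ρ = (T̂ − μ)/(X − μ) = (21.7388 − 25.4) / (20 − 25.4) = -3.6612 / -5.4 = 0.67800

0.678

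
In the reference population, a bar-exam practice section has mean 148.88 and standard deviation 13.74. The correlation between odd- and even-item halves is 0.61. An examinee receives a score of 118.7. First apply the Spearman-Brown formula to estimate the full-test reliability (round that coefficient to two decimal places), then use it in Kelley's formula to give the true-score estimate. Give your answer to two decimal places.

Spearman-Brown: ρ = 2r/(1 + r) = 2(0.61)/(1 + 0.61) = 1.220/1.61 = 0.7578 → 0.76
T̂ = 0.76(118.7) + 0.24(148.88) = 90.212 + 35.7312 = 125.943 → 125.94

125.94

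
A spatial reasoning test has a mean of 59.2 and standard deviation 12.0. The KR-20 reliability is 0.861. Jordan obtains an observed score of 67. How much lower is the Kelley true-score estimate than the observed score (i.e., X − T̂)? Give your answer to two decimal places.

1.08

T̂ = 0.861(67) + 0.139(59.2) = 57.687 + 8.2288 = 65.9158 → 65.916
X − T̂ = 67 − 65.916 = 1.084 → 1.08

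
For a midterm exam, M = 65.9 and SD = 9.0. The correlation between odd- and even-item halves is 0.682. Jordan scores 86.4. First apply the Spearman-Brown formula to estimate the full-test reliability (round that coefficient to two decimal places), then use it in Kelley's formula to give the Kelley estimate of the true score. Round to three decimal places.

Spearman-Brown: ρ = 2r/(1 + r) = 2(0.682)/(1 + 0.682) = 1.3640/1.682 = 0.8109 → 0.81
T̂ = ρX + (1 − ρ)μ
  = 0.81 × 86.4 + 0.19 × 65.9
  = 69.984 + 12.521
  = 82.5050
  ≈ 82.505

82.505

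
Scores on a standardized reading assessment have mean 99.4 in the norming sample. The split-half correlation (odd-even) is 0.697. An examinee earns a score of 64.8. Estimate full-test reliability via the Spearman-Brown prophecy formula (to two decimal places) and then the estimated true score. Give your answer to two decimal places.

71.03

Spearman-Brown: ρ = 2r/(1 + r) = 2(0.697)/(1 + 0.697) = 1.3940/1.697 = 0.8214 → 0.82
T̂ = 0.82(64.8) + 0.18(99.4) = 53.136 + 17.892 = 71.028 → 71.03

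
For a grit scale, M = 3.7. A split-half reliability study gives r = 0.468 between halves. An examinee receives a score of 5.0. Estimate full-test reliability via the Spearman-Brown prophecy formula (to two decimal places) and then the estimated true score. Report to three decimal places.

Spearman-Brown: ρ = 2r/(1 + r) = 2(0.468)/(1 + 0.468) = 0.9360/1.468 = 0.6376 → 0.64
T̂ = 0.64(5.0) + 0.36(3.7) = 3.200 + 1.332 = 4.5320 → 4.532

4.532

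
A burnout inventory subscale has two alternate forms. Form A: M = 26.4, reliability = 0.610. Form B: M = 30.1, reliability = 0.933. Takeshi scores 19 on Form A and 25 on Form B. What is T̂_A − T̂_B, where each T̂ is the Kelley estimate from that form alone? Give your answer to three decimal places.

-3.456

T̂_A = 0.610(19) + 0.390(26.4) = 21.88600
T̂_B = 0.933(25) + 0.067(30.1) = 25.34170
T̂_A − T̂_B = -3.45570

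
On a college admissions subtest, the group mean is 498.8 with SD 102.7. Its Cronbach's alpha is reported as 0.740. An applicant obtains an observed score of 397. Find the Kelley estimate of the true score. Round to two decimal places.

423.47

T̂ = 0.740(397) + 0.260(498.8) = 293.780 + 129.6880 = 423.468 → 423.47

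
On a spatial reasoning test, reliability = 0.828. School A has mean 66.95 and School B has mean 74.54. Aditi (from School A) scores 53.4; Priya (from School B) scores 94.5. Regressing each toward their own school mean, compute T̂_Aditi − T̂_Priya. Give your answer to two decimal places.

T̂_Aditi = 0.828(53.4) + 0.172(66.95) = 55.7306
T̂_Priya = 0.828(94.5) + 0.172(74.54) = 91.0669
Difference = 55.7306 − 91.0669 = -35.3363

-35.34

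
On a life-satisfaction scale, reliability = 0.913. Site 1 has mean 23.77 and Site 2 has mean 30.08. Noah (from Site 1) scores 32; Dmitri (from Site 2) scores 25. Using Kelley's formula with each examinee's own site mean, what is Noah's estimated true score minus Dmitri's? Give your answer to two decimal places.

5.84

T̂_Noah = 0.913(32) + 0.087(23.77) = 31.2840
T̂_Dmitri = 0.913(25) + 0.087(30.08) = 25.4420
Difference = 31.2840 − 25.4420 = 5.8420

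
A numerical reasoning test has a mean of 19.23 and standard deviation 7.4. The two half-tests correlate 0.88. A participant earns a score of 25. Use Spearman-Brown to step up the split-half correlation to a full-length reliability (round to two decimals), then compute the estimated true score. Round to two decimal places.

24.65

Spearman-Brown: ρ = 2r/(1 + r) = 2(0.88)/(1 + 0.88) = 1.760/1.88 = 0.9362 → 0.94
T̂ = ρX + (1 − ρ)μ
  = 0.94 × 25 + 0.06 × 19.23
  = 23.50 + 1.1538
  = 24.654
  ≈ 24.65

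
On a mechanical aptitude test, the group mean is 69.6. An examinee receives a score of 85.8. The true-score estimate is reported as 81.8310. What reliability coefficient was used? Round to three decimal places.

T̂ = ρX + (1 − ρ)μ  ⇒  T̂ − μ = ρ(X − μ)
ρ = (T̂ − μ)/(X − μ) = (81.8310 − 69.6) / (85.8 − 69.6) = 12.2310 / 16.2 = 0.75500

0.755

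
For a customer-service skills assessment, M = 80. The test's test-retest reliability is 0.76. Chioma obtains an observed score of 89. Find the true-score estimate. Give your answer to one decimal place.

86.8

T̂ = ρX + (1 − ρ)μ
  = 0.76 × 89 + 0.24 × 80
  = 67.64 + 19.20
  = 86.84
  ≈ 86.8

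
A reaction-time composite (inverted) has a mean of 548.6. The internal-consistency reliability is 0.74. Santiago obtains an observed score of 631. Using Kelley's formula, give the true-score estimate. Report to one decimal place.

609.6

T̂ = 0.74(631) + 0.26(548.6) = 466.94 + 142.636 = 609.58 → 609.6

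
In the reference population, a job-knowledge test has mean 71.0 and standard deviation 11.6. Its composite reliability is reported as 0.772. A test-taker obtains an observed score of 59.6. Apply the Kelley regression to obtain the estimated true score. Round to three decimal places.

62.199

T̂ = 0.772(59.6) + 0.228(71.0) = 46.0112 + 16.1880 = 62.1992 → 62.199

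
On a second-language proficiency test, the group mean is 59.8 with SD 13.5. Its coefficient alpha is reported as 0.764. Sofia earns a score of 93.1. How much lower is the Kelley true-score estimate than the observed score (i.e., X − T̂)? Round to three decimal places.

Weight the observed score by reliability and the mean by (1 − reliability): T̂ = 0.764·93.1 + 0.236·59.8 = 71.1284 + 14.1128 = 85.24120.
X − T̂ = 93.1 − 85.2412 = 7.8588 → 7.859

7.859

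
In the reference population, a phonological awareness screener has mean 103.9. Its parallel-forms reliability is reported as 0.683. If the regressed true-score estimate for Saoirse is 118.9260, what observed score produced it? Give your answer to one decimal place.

T̂ = ρX + (1 − ρ)μ  ⇒  X = (T̂ − (1 − ρ)μ) / ρ
X = (118.9260 − 0.317 × 103.9) / 0.683 = (118.9260 − 32.9363) / 0.683 = 85.9897 / 0.683 = 125.900

125.9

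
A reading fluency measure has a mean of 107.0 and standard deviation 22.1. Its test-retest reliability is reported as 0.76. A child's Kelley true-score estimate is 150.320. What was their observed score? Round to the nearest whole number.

164

T̂ = ρX + (1 − ρ)μ  ⇒  X = (T̂ − (1 − ρ)μ) / ρ
X = (150.320 − 0.24 × 107.0) / 0.76 = (150.320 − 25.680) / 0.76 = 124.640 / 0.76 = 164.00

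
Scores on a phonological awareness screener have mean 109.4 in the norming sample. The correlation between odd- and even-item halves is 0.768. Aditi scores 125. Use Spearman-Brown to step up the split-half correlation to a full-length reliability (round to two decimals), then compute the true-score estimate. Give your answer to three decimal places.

122.972

Spearman-Brown: ρ = 2r/(1 + r) = 2(0.768)/(1 + 0.768) = 1.5360/1.768 = 0.8688 → 0.87
T̂ = ρX + (1 − ρ)μ
  = 0.87 × 125 + 0.13 × 109.4
  = 108.75 + 14.222
  = 122.9720
  ≈ 122.972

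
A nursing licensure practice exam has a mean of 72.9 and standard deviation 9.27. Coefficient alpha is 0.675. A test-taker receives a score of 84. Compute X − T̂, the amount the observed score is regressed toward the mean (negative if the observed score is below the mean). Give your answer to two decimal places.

3.61

T̂ = ρX + (1 − ρ)μ
  = 0.675 × 84 + 0.325 × 72.9
  = 56.700 + 23.6925
  = 80.3925
  ≈ 80.392
X − T̂ = 84 − 80.392 = 3.608 → 3.61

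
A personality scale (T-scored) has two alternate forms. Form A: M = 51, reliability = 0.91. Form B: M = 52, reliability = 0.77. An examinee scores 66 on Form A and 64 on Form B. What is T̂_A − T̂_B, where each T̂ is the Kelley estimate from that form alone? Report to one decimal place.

T̂_A = 0.91(66) + 0.09(51) = 64.650
T̂_B = 0.77(64) + 0.23(52) = 61.240
T̂_A − T̂_B = 3.410

3.4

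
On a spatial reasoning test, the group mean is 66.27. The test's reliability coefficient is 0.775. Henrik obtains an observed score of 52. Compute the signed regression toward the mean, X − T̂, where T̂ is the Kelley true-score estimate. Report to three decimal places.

-3.211

T̂ = ρX + (1 − ρ)μ
  = 0.775 × 52 + 0.225 × 66.27
  = 40.300 + 14.91075
  = 55.21075
  ≈ 55.2108
X − T̂ = 52 − 55.2108 = -3.2108 → -3.211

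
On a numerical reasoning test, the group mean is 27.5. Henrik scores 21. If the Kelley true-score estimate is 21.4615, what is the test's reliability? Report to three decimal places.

0.929

T̂ = ρX + (1 − ρ)μ  ⇒  T̂ − μ = ρ(X − μ)
ρ = (T̂ − μ)/(X − μ) = (21.4615 − 27.5) / (21 − 27.5) = -6.0385 / -6.5 = 0.92900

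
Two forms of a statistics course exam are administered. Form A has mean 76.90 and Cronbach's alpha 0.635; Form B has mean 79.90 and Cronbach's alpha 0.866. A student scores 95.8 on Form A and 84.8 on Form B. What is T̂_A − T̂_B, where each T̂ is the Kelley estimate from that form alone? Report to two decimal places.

T̂_A = 0.635(95.8) + 0.365(76.90) = 88.9015
T̂_B = 0.866(84.8) + 0.134(79.90) = 84.1434
T̂_A − T̂_B = 4.7581

4.76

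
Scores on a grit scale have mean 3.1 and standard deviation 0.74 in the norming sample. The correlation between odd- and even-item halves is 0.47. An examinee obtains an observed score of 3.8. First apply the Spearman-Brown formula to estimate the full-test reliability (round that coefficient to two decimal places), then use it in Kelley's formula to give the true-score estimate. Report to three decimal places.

3.548

Spearman-Brown: ρ = 2r/(1 + r) = 2(0.47)/(1 + 0.47) = 0.940/1.47 = 0.6395 → 0.64
T̂ = 0.64(3.8) + 0.36(3.1) = 2.432 + 1.116 = 3.5480 → 3.548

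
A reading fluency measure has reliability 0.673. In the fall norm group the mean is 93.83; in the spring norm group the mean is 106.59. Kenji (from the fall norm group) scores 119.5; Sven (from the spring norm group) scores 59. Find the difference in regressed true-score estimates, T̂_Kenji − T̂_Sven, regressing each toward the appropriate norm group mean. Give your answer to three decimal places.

36.544

T̂_Kenji = 0.673(119.5) + 0.327(93.83) = 111.10591
T̂_Sven = 0.673(59) + 0.327(106.59) = 74.56193
Difference = 111.10591 − 74.56193 = 36.54398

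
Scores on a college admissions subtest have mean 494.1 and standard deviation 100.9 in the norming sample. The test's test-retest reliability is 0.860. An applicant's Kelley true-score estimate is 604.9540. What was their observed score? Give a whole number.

T̂ = ρX + (1 − ρ)μ  ⇒  X = (T̂ − (1 − ρ)μ) / ρ
X = (604.9540 − 0.140 × 494.1) / 0.860 = (604.9540 − 69.1740) / 0.860 = 535.7800 / 0.860 = 623.00

623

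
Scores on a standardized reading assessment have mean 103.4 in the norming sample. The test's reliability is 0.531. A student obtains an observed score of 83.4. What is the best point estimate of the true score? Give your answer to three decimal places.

Regress the observed score toward the mean by the unreliability: T̂ = 0.531·83.4 + 0.469·103.4 = 44.2854 + 48.4946 = 92.7800.

92.780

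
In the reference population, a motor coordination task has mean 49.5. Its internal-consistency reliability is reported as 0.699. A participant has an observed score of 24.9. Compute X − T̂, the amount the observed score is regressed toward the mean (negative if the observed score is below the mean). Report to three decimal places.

-7.405

Weight the observed score by reliability and the mean by (1 − reliability): T̂ = 0.699·24.9 + 0.301·49.5 = 17.4051 + 14.8995 = 32.30460.
X − T̂ = 24.9 − 32.3046 = -7.4046 → -7.405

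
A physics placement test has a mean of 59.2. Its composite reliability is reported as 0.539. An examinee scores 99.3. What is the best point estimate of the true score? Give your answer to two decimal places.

80.81

T̂ = 0.539(99.3) + 0.461(59.2) = 53.5227 + 27.2912 = 80.814 → 80.81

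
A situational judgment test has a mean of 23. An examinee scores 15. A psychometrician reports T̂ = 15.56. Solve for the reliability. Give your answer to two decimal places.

T̂ = ρX + (1 − ρ)μ  ⇒  T̂ − μ = ρ(X − μ)
ρ = (T̂ − μ)/(X − μ) = (15.56 − 23) / (15 − 23) = -7.44 / -8.0 = 0.9300

0.93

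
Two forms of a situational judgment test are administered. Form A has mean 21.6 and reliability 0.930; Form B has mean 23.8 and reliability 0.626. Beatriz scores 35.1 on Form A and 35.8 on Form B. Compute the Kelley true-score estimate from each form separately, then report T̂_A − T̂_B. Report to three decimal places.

T̂_A = 0.930(35.1) + 0.070(21.6) = 34.15500
T̂_B = 0.626(35.8) + 0.374(23.8) = 31.31200
T̂_A − T̂_B = 2.84300

2.843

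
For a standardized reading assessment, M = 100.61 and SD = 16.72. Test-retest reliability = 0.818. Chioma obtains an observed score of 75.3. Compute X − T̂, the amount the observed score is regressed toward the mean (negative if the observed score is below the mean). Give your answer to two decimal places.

-4.61

T̂ = 0.818(75.3) + 0.182(100.61) = 61.5954 + 18.31102 = 79.9064 → 79.906
X − T̂ = 75.3 − 79.906 = -4.606 → -4.61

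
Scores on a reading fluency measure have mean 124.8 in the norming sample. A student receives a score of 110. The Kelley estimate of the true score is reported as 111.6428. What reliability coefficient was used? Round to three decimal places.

T̂ = ρX + (1 − ρ)μ  ⇒  T̂ − μ = ρ(X − μ)
ρ = (T̂ − μ)/(X − μ) = (111.6428 − 124.8) / (110 − 124.8) = -13.1572 / -14.8 = 0.88900

0.889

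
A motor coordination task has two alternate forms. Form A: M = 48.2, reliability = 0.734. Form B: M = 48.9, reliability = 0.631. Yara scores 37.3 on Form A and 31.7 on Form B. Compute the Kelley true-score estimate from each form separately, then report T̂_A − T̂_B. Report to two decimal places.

T̂_A = 0.734(37.3) + 0.266(48.2) = 40.1994
T̂_B = 0.631(31.7) + 0.369(48.9) = 38.0468
T̂_A − T̂_B = 2.1526

2.15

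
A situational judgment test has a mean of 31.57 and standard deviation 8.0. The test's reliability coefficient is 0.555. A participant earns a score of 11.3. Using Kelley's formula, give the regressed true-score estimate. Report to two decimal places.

Regress the observed score toward the mean by the unreliability: T̂ = 0.555·11.3 + 0.445·31.57 = 6.2715 + 14.04865 = 20.320.

20.32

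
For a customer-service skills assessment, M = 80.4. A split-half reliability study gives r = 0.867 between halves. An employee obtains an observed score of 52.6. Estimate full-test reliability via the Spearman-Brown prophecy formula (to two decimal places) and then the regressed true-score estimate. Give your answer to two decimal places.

54.55

Spearman-Brown: ρ = 2r/(1 + r) = 2(0.867)/(1 + 0.867) = 1.7340/1.867 = 0.9288 → 0.93
Weight the observed score by reliability and the mean by (1 − reliability): T̂ = 0.93·52.6 + 0.07·80.4 = 48.918 + 5.628 = 54.546.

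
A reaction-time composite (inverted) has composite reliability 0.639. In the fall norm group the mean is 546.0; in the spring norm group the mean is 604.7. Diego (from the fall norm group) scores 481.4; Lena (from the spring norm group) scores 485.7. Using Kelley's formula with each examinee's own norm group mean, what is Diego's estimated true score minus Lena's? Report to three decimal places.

T̂_Diego = 0.639(481.4) + 0.361(546.0) = 504.72060
T̂_Lena = 0.639(485.7) + 0.361(604.7) = 528.65900
Difference = 504.72060 − 528.65900 = -23.93840

-23.938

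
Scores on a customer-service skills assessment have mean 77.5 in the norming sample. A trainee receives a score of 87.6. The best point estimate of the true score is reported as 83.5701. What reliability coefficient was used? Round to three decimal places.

0.601

T̂ = ρX + (1 − ρ)μ  ⇒  T̂ − μ = ρ(X − μ)
ρ = (T̂ − μ)/(X − μ) = (83.5701 − 77.5) / (87.6 − 77.5) = 6.0701 / 10.1 = 0.60100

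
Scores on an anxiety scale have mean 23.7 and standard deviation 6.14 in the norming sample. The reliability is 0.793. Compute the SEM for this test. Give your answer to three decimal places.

2.794

SEM = SD · √(1 − ρ) = 6.14 × √0.207 = 6.14 × 0.4550 = 2.7935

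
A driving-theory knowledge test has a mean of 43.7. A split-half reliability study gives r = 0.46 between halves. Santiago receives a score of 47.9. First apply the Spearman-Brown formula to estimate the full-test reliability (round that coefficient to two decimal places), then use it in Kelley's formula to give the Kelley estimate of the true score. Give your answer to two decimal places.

Spearman-Brown: ρ = 2r/(1 + r) = 2(0.46)/(1 + 0.46) = 0.920/1.46 = 0.6301 → 0.63
Weight the observed score by reliability and the mean by (1 − reliability): T̂ = 0.63·47.9 + 0.37·43.7 = 30.177 + 16.169 = 46.346.

46.35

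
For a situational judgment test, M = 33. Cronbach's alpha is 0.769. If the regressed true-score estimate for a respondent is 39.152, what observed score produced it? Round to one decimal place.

41.0

T̂ = ρX + (1 − ρ)μ  ⇒  X = (T̂ − (1 − ρ)μ) / ρ
X = (39.152 − 0.231 × 33) / 0.769 = (39.152 − 7.623) / 0.769 = 31.529 / 0.769 = 41.000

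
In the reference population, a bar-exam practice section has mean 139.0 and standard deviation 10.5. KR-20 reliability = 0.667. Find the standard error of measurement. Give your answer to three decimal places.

SEM = SD · √(1 − ρ) = 10.5 × √0.333 = 10.5 × 0.5771 = 6.0591

6.059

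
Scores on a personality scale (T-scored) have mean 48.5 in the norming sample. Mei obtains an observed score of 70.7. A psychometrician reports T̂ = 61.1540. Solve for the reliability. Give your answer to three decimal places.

T̂ = ρX + (1 − ρ)μ  ⇒  T̂ − μ = ρ(X − μ)
ρ = (T̂ − μ)/(X − μ) = (61.1540 − 48.5) / (70.7 − 48.5) = 12.6540 / 22.2 = 0.57000

0.570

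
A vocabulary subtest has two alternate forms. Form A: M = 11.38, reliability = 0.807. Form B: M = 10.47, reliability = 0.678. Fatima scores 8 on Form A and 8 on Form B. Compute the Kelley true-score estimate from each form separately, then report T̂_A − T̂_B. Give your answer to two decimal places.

T̂_A = 0.807(8) + 0.193(11.38) = 8.6523
T̂_B = 0.678(8) + 0.322(10.47) = 8.7953
T̂_A − T̂_B = -0.1430

-0.14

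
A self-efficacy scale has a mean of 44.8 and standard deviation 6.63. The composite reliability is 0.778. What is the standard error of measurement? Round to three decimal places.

SEM = SD · √(1 − ρ) = 6.63 × √0.222 = 6.63 × 0.4712 = 3.1238

3.124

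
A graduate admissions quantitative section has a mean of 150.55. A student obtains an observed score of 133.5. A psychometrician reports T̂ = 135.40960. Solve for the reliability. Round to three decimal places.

T̂ = ρX + (1 − ρ)μ  ⇒  T̂ − μ = ρ(X − μ)
ρ = (T̂ − μ)/(X − μ) = (135.40960 − 150.55) / (133.5 − 150.55) = -15.14040 / -17.05 = 0.88800

0.888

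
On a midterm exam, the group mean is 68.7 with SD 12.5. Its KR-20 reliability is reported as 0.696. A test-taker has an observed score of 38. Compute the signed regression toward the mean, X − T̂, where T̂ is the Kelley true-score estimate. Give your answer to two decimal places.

-9.33

T̂ = ρX + (1 − ρ)μ
  = 0.696 × 38 + 0.304 × 68.7
  = 26.448 + 20.8848
  = 47.3328
  ≈ 47.333
X − T̂ = 38 − 47.333 = -9.333 → -9.33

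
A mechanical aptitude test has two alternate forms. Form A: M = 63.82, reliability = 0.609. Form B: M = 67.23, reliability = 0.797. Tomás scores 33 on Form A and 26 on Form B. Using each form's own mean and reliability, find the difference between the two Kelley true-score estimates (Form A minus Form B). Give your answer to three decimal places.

10.681

T̂_A = 0.609(33) + 0.391(63.82) = 45.05062
T̂_B = 0.797(26) + 0.203(67.23) = 34.36969
T̂_A − T̂_B = 10.68093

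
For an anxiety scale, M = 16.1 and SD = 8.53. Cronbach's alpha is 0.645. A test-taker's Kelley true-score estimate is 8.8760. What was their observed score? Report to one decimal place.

4.9

T̂ = ρX + (1 − ρ)μ  ⇒  X = (T̂ − (1 − ρ)μ) / ρ
X = (8.8760 − 0.355 × 16.1) / 0.645 = (8.8760 − 5.7155) / 0.645 = 3.1605 / 0.645 = 4.900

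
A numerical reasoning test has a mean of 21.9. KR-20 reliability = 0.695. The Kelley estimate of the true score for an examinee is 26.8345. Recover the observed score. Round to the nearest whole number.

29

T̂ = ρX + (1 − ρ)μ  ⇒  X = (T̂ − (1 − ρ)μ) / ρ
X = (26.8345 − 0.305 × 21.9) / 0.695 = (26.8345 − 6.6795) / 0.695 = 20.1550 / 0.695 = 29.00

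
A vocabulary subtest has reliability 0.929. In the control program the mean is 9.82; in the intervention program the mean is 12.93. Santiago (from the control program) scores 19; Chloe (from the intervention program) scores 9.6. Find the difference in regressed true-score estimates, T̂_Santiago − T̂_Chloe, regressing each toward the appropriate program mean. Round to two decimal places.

T̂_Santiago = 0.929(19) + 0.071(9.82) = 18.3482
T̂_Chloe = 0.929(9.6) + 0.071(12.93) = 9.8364
Difference = 18.3482 − 9.8364 = 8.5118

8.51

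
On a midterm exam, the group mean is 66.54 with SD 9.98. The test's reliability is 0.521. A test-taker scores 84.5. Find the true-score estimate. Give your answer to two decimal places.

Kelley's formula gives T̂ = 0.521·84.5 + 0.479·66.54 = 44.0245 + 31.87266 = 75.897.

75.90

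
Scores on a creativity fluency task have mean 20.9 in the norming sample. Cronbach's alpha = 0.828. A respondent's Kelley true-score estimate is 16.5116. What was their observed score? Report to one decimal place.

T̂ = ρX + (1 − ρ)μ  ⇒  X = (T̂ − (1 − ρ)μ) / ρ
X = (16.5116 − 0.172 × 20.9) / 0.828 = (16.5116 − 3.5948) / 0.828 = 12.9168 / 0.828 = 15.600

15.6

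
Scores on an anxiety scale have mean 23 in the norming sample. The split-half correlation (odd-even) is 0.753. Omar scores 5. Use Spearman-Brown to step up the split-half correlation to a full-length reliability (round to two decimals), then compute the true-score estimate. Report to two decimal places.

Spearman-Brown: ρ = 2r/(1 + r) = 2(0.753)/(1 + 0.753) = 1.5060/1.753 = 0.8591 → 0.86
Regress the observed score toward the mean by the unreliability: T̂ = 0.86·5 + 0.14·23 = 4.30 + 3.22 = 7.520.

7.52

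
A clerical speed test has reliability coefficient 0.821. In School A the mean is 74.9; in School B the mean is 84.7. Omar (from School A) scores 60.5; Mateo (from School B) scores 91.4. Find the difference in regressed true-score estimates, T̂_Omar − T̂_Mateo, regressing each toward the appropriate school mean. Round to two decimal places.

T̂_Omar = 0.821(60.5) + 0.179(74.9) = 63.0776
T̂_Mateo = 0.821(91.4) + 0.179(84.7) = 90.2007
Difference = 63.0776 − 90.2007 = -27.1231

-27.12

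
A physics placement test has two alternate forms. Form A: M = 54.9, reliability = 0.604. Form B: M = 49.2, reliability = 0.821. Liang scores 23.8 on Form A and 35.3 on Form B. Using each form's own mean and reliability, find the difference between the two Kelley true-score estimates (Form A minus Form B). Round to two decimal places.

-1.67

T̂_A = 0.604(23.8) + 0.396(54.9) = 36.1156
T̂_B = 0.821(35.3) + 0.179(49.2) = 37.7881
T̂_A − T̂_B = -1.6725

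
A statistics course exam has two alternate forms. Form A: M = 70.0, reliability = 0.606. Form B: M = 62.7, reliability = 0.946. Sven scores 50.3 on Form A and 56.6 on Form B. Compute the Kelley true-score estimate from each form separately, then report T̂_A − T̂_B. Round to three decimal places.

1.132

T̂_A = 0.606(50.3) + 0.394(70.0) = 58.06180
T̂_B = 0.946(56.6) + 0.054(62.7) = 56.92940
T̂_A − T̂_B = 1.13240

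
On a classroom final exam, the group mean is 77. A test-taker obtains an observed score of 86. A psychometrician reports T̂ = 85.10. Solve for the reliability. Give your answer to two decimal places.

T̂ = ρX + (1 − ρ)μ  ⇒  T̂ − μ = ρ(X − μ)
ρ = (T̂ − μ)/(X − μ) = (85.10 − 77) / (86 − 77) = 8.10 / 9.0 = 0.9000

0.90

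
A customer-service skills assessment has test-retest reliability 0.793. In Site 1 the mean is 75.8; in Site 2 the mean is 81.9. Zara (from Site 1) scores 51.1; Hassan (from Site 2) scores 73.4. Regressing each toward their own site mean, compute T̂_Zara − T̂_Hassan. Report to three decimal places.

-18.947

T̂_Zara = 0.793(51.1) + 0.207(75.8) = 56.21290
T̂_Hassan = 0.793(73.4) + 0.207(81.9) = 75.15950
Difference = 56.21290 − 75.15950 = -18.94660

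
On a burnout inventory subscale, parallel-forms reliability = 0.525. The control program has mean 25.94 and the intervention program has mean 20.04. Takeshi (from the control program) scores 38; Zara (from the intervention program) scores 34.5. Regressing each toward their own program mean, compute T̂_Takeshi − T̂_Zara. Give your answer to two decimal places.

4.64

T̂_Takeshi = 0.525(38) + 0.475(25.94) = 32.2715
T̂_Zara = 0.525(34.5) + 0.475(20.04) = 27.6315
Difference = 32.2715 − 27.6315 = 4.6400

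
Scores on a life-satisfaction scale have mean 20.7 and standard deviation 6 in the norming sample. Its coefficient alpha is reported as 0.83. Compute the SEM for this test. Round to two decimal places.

2.47

SEM = SD · √(1 − ρ) = 6 × √0.17 = 6 × 0.4123 = 2.474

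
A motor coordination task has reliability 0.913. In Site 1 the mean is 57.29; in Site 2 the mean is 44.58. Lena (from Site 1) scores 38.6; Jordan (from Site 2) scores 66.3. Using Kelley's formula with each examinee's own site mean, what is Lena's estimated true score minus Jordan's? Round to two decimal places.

-24.18

T̂_Lena = 0.913(38.6) + 0.087(57.29) = 40.2260
T̂_Jordan = 0.913(66.3) + 0.087(44.58) = 64.4104
Difference = 40.2260 − 64.4104 = -24.1843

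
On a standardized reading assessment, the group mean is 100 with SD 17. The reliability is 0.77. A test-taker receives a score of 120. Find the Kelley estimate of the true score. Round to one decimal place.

115.4

T̂ = 0.77(120) + 0.23(100) = 92.40 + 23.00 = 115.40 → 115.4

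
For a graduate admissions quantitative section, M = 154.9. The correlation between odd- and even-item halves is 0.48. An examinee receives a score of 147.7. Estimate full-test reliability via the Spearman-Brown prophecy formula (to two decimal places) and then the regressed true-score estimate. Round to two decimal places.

Spearman-Brown: ρ = 2r/(1 + r) = 2(0.48)/(1 + 0.48) = 0.960/1.48 = 0.6486 → 0.65
T̂ = ρX + (1 − ρ)μ
  = 0.65 × 147.7 + 0.35 × 154.9
  = 96.005 + 54.215
  = 150.220
  ≈ 150.22

150.22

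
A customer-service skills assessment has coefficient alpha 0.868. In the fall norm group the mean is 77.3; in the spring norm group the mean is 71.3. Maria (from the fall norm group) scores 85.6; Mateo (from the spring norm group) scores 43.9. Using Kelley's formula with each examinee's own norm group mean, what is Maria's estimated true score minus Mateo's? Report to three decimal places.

T̂_Maria = 0.868(85.6) + 0.132(77.3) = 84.50440
T̂_Mateo = 0.868(43.9) + 0.132(71.3) = 47.51680
Difference = 84.50440 − 47.51680 = 36.98760

36.988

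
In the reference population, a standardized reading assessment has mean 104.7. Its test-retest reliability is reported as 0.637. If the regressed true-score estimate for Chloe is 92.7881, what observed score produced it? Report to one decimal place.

86.0

T̂ = ρX + (1 − ρ)μ  ⇒  X = (T̂ − (1 − ρ)μ) / ρ
X = (92.7881 − 0.363 × 104.7) / 0.637 = (92.7881 − 38.0061) / 0.637 = 54.7820 / 0.637 = 86.000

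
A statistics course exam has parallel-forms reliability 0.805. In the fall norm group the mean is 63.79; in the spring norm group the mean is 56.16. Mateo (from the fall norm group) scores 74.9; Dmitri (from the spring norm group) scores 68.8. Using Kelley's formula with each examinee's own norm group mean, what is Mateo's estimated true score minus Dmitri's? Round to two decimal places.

T̂_Mateo = 0.805(74.9) + 0.195(63.79) = 72.7336
T̂_Dmitri = 0.805(68.8) + 0.195(56.16) = 66.3352
Difference = 72.7336 − 66.3352 = 6.3984

6.40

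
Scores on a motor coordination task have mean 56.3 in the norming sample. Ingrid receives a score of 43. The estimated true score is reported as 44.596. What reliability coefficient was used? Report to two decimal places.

0.88

T̂ = ρX + (1 − ρ)μ  ⇒  T̂ − μ = ρ(X − μ)
ρ = (T̂ − μ)/(X − μ) = (44.596 − 56.3) / (43 − 56.3) = -11.704 / -13.3 = 0.8800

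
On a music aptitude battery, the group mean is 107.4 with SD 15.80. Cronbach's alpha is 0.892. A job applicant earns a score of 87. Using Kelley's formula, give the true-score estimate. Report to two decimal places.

89.20

T̂ = 0.892(87) + 0.108(107.4) = 77.604 + 11.5992 = 89.203 → 89.20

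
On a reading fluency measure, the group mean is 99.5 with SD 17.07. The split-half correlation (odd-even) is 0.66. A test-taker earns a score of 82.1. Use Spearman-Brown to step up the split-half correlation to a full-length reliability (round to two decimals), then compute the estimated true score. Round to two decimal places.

85.58

Spearman-Brown: ρ = 2r/(1 + r) = 2(0.66)/(1 + 0.66) = 1.320/1.66 = 0.7952 → 0.80
T̂ = ρX + (1 − ρ)μ
  = 0.80 × 82.1 + 0.20 × 99.5
  = 65.680 + 19.900
  = 85.580
  ≈ 85.58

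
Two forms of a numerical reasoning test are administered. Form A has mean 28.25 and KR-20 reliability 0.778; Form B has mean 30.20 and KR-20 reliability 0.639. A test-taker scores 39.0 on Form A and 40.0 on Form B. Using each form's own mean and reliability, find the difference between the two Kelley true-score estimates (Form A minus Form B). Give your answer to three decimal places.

T̂_A = 0.778(39.0) + 0.222(28.25) = 36.61350
T̂_B = 0.639(40.0) + 0.361(30.20) = 36.46220
T̂_A − T̂_B = 0.15130

0.151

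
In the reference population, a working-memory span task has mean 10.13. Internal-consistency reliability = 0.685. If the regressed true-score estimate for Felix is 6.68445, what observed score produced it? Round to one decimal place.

5.1

T̂ = ρX + (1 − ρ)μ  ⇒  X = (T̂ − (1 − ρ)μ) / ρ
X = (6.68445 − 0.315 × 10.13) / 0.685 = (6.68445 − 3.19095) / 0.685 = 3.49350 / 0.685 = 5.100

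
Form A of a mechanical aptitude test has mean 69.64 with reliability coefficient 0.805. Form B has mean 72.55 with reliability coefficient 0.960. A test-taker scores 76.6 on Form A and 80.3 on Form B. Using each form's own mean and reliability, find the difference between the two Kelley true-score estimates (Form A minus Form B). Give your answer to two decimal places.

T̂_A = 0.805(76.6) + 0.195(69.64) = 75.2428
T̂_B = 0.960(80.3) + 0.040(72.55) = 79.9900
T̂_A − T̂_B = -4.7472

-4.75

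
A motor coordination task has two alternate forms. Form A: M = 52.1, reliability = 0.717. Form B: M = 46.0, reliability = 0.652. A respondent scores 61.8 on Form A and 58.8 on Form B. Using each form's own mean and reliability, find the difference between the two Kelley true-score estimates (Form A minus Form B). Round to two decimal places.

T̂_A = 0.717(61.8) + 0.283(52.1) = 59.0549
T̂_B = 0.652(58.8) + 0.348(46.0) = 54.3456
T̂_A − T̂_B = 4.7093

4.71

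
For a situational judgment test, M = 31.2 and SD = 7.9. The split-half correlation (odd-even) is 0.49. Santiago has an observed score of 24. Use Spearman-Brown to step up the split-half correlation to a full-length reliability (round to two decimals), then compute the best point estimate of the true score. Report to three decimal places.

26.448

Spearman-Brown: ρ = 2r/(1 + r) = 2(0.49)/(1 + 0.49) = 0.980/1.49 = 0.6577 → 0.66
Regress the observed score toward the mean by the unreliability: T̂ = 0.66·24 + 0.34·31.2 = 15.84 + 10.608 = 26.4480.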